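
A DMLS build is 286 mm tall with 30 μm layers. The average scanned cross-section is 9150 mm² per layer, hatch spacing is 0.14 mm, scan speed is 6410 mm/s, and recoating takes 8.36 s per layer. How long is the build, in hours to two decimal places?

49.14 hours

Layers = ⌈286/0.03⌉ = 9534.
Scan path per layer = 9150 / 0.14, so 65357.1 mm.
Per-layer scan time: 65357.1 / 6410 → 10.1961 s.
Layer cycle: 10.1961 + 8.36 → 18.5561 s.
Total: 9534 × 18.5561 s = 176913.8574 s → 49.14 hours.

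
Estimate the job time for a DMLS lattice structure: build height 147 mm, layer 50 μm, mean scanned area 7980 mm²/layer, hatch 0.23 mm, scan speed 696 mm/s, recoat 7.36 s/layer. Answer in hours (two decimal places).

Number of layers: 147 / 0.05 → 2940 (rounded up).
Per-layer scan distance = 7980 / 0.23, so 34695.7 mm.
Laser time per layer = 34695.7 / 696 = 49.8501 s.
Per-layer time: 49.8501 + 7.36 → 57.2101 s.
Total: 2940 × 57.2101 s = 168197.694 s → 46.72 hours.

46.72 hours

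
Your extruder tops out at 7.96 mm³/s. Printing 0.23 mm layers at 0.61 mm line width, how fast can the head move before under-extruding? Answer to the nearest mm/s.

Extrusion cross-section = 0.23 × 0.61 = 0.1403 mm².
v_max = Q/A = 7.96/0.1403 = 56.74 mm/s → 57 mm/s.

57 mm/s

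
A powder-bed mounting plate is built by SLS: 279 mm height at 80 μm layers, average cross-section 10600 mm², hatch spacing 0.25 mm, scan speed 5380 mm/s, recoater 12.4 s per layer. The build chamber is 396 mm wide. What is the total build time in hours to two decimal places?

19.65 hours

Number of layers: 279 / 0.08 → 3488 (rounded up).
Hatch length per layer = 10600 / 0.25 = 42400 mm.
Laser time per layer: 42400 / 5380 → 7.881 s.
Per-layer time = 7.881 + 12.4, so 20.281 s.
Total: 3488 × 20.281 s = 70740.128 s → 19.65 hours.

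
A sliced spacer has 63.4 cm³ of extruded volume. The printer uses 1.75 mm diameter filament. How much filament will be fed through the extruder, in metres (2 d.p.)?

26.36 m

Cross-section of 1.75 mm filament: π·(1.75/2)² = 2.4053 mm².
Length = 63.4 cm³ / 2.4053 mm² = 63400 / 2.4053 = 26358.46 mm = 26.36 m.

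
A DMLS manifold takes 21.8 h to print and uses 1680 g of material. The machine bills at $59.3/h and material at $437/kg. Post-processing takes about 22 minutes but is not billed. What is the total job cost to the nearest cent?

Time charge: 59.3 × 21.8 → $1292.74.
Material charge = 437 × 1680/1000 = $734.16.
Total = 1292.74 + 734.16 = $2026.90.

$2026.90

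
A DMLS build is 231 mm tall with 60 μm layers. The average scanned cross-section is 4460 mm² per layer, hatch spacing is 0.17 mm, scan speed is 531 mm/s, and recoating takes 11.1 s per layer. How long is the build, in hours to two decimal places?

Layer count = ceil(231 / 0.06) = 3850.
Per-layer scan distance = 4460 / 0.17, so 26235.3 mm.
Per-layer scan time = 26235.3 / 531 = 49.4073 s.
Layer cycle = 49.4073 + 11.1 = 60.5073 s.
3850 layers × 60.5073 s/layer = 232953.105 s, i.e. 64.71 hours.

64.71 hours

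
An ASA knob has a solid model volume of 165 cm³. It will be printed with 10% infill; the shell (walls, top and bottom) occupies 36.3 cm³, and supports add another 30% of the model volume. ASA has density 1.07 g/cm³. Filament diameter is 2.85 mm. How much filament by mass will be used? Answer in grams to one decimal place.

Volume inside the shell = 165 − 36.3, so 128.7 cm³.
Deposited infill = 0.10 × 128.7 = 12.87 cm³.
Support: 0.30 × 165 → 49.5 cm³.
Deposited volume = 36.3 + 12.87 + 49.5, so 98.67 cm³.
Mass: 98.67 × 1.07 → 105.5769 g.

105.6 g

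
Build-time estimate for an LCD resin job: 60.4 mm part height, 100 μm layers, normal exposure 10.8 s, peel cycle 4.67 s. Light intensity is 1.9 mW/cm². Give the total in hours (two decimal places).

2.60 hours

Layer count = ceil(60.4 / 0.1) = 604.
Each layer takes = 10.8 + 4.67 = 15.47 s.
Build time: 604 × 15.47 s = 9343.88 s, i.e. 2.60 hours.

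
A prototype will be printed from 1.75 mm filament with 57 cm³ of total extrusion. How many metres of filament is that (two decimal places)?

23.70 m

Filament cross-section = π × (1.75/2)² = 2.4053 mm².
Length = 57 cm³ / 2.4053 mm² = 57000 / 2.4053 = 23697.67 mm = 23.70 m.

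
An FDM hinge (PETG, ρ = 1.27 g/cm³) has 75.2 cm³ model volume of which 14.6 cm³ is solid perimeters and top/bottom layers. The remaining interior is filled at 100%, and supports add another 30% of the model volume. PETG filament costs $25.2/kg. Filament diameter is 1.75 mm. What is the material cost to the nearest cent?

Interior volume: 75.2 − 14.6 → 60.6 cm³.
Infill deposited = 1.00 × 60.6, so 60.6 cm³.
Support = 0.30 × 75.2 = 22.56 cm³.
Total printed volume: 14.6 + 60.6 + 22.56 → 97.76 cm³.
Mass = 97.76 × 1.27 = 124.1552 g.
Cost = 124.1552 g / 1000 × $25.2/kg = $3.13.

$3.13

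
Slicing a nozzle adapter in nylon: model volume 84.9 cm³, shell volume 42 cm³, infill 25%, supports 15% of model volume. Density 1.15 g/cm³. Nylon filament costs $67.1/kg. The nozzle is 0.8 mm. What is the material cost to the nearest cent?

$5.05

Interior volume = 84.9 − 42 = 42.9 cm³.
Infill volume: 0.25 × 42.9 → 10.725 cm³.
Support = 0.15 × 84.9, so 12.735 cm³.
Total printed volume: 42 + 10.725 + 12.735 → 65.46 cm³.
Mass = 65.46 × 1.15, so 75.279 g.
At $67.1/kg: 75.279/1000 × 67.1 = $5.05.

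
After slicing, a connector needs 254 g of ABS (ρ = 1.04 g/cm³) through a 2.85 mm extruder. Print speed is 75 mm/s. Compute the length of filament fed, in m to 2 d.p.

38.28 m

Volume = 254 g / 1.04 g·cm⁻³ = 244.2308 cm³ = 244230.8 mm³.
A = π r² = π × 1.425² = 6.3794 mm².
Length = 244230.8 / 6.3794 = 38284.29 mm = 38.28 m.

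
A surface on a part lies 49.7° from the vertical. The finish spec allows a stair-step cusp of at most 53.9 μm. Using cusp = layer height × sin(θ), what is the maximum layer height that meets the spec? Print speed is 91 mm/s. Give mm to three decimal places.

sin(49.7°) = 0.7627; t_max = 0.0539/0.7627 = 0.071 mm.

0.071 mm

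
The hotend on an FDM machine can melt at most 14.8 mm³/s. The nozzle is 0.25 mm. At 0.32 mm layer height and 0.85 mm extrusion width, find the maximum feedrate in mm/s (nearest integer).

54 mm/s

Extrusion cross-section = 0.32 × 0.85, so 0.272 mm².
v_max = Q/A = 14.8/0.272 = 54.41 mm/s → 54 mm/s.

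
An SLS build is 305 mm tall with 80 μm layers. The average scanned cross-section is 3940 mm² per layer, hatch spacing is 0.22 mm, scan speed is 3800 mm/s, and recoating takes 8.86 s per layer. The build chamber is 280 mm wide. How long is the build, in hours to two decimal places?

14.38 hours

Number of layers: 305 / 0.08 → 3813 (rounded up).
Hatch length per layer = 3940 / 0.22 = 17909.1 mm.
Laser time per layer = 17909.1 / 3800 = 4.7129 s.
Time per layer = 4.7129 + 8.86, so 13.5729 s.
Build time = 3813 × 13.5729 = 51753.4677 s = 14.38 hours.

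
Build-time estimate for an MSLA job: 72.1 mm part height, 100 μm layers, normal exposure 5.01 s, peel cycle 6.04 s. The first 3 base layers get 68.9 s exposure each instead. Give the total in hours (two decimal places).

2.27 hours

Layer count = ceil(72.1 / 0.1) = 721.
Burn-in layers = 3 × (68.9 + 6.04) = 224.82 s.
Remaining layers = 718 × (5.01 + 6.04), so 7933.9 s.
Sum: 224.82 + 7933.9 = 8158.72 s → 2.27 hours.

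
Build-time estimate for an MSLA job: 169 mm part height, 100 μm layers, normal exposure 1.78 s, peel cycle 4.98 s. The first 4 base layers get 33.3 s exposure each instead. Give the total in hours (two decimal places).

3.21 hours

Layers = ⌈169/0.1⌉ = 1690.
Burn-in layers: 4 × (33.3 + 4.98) → 153.12 s.
Remaining layers: 1686 × (1.78 + 4.98) → 11397.36 s.
Total = 153.12 + 11397.36 = 11550.48 s = 3.21 hours.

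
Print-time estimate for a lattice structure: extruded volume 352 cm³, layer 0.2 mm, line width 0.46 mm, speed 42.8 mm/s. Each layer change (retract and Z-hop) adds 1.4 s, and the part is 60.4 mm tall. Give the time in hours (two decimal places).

Bead cross-section: 0.2 × 0.46 → 0.092 mm².
Toolpath length = 352 cm³ / 0.092 mm² = 352000 / 0.092 = 3826087 mm.
Time extruding = 3826087 / 42.8 = 89394.6 s.
Number of layers: 60.4 / 0.2 → 302 (rounded up).
Non-print overhead = 302 × 1.4 = 422.8 s.
Total = 89394.6 + 422.8 = 89817.4 s = 24.95 hours.

24.95 hours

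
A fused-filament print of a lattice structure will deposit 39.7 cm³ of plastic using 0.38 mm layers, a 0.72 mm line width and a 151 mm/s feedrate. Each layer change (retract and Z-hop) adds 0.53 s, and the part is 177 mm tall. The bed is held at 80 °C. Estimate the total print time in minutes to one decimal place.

Extrusion cross-section = 0.38 × 0.72 = 0.2736 mm².
Path length: 39700 mm³ / 0.2736 mm² → 145102.3 mm.
Print-move time: 145102.3 / 151 → 960.9 s.
Layers = ⌈177/0.38⌉ = 466.
Non-print overhead = 466 × 0.53 = 246.98 s.
Total = 960.9 + 246.98 = 1207.88 s = 20.1 minutes.

20.1 minutes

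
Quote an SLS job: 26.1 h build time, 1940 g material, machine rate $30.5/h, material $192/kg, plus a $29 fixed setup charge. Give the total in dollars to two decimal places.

$1197.53

Machine cost: 30.5 × 26.1 → $796.05.
Material cost = 192 × 1940/1000, so $372.48.
Total = 796.05 + 372.48 + 29 = $1197.53.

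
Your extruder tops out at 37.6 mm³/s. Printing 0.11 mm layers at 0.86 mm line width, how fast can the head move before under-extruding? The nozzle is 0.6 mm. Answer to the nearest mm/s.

Extrusion cross-section = 0.11 × 0.86 = 0.0946 mm².
Max speed = 37.6 / 0.0946 = 397.46 ≈ 397 mm/s.

397 mm/s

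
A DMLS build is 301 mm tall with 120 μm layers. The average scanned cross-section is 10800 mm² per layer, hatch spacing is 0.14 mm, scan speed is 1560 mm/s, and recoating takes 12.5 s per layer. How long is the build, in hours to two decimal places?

43.18 hours

Layers = ⌈301/0.12⌉ = 2509.
Hatch length per layer = 10800 / 0.14 = 77142.9 mm.
Laser time per layer = 77142.9 / 1560 = 49.4506 s.
Time per layer: 49.4506 + 12.5 → 61.9506 s.
Build time = 2509 × 61.9506 = 155434.0554 s = 43.18 hours.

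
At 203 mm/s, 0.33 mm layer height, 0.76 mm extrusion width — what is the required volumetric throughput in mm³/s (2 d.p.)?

Bead cross-section = 0.33 × 0.76 = 0.2508 mm².
Volumetric flow = 203 × 0.2508 = 50.91 mm³/s.

50.91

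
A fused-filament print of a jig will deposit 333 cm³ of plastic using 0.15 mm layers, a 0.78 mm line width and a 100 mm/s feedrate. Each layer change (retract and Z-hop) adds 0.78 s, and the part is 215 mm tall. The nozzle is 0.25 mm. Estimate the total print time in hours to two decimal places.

Extrusion cross-section = 0.15 × 0.78 = 0.117 mm².
Toolpath length = 333 cm³ / 0.117 mm² = 333000 / 0.117 = 2846153.8 mm.
Time extruding: 2846153.8 / 100 → 28461.5 s.
Number of layers: 215 / 0.15 → 1434 (rounded up).
Non-print overhead = 1434 × 0.78, so 1118.52 s.
Altogether 28461.5 + 1118.52 = 29580.02 s, i.e. 8.22 hours.

8.22 hours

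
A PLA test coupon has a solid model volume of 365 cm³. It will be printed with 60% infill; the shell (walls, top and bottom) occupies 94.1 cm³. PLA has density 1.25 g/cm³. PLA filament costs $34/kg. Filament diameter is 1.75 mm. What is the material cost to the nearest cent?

$10.91

Infill region: 365 − 94.1 → 270.9 cm³.
Infill deposited = 0.60 × 270.9, so 162.54 cm³.
Total extruded = 94.1 + 162.54, so 256.64 cm³.
Mass = 256.64 × 1.25 = 320.8 g.
At $34/kg: 320.8/1000 × 34 = $10.91.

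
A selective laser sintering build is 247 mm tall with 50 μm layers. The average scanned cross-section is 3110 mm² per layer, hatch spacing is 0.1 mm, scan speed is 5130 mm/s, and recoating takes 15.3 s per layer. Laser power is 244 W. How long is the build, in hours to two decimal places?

Layers = ⌈247/0.05⌉ = 4940.
Hatch length per layer = 3110 / 0.1 = 31100 mm.
Laser time per layer = 31100 / 5130, so 6.0624 s.
Per-layer time: 6.0624 + 15.3 → 21.3624 s.
Build time = 4940 × 21.3624 = 105530.256 s = 29.31 hours.

29.31 hours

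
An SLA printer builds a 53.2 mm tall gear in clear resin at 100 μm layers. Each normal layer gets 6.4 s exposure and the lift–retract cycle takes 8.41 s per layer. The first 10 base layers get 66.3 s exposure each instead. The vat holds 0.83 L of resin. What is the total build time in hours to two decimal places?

Layers = ⌈53.2/0.1⌉ = 532.
Burn-in layers: 10 × (66.3 + 8.41) → 747.1 s.
Regular layers = 522 × (6.4 + 8.41), so 7730.82 s.
Total = 747.1 + 7730.82 = 8477.92 s = 2.35 hours.

2.35 hours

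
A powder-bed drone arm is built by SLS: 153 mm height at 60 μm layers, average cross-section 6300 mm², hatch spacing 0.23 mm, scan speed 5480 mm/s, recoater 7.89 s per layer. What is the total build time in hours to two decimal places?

9.13 hours

Layer count = ceil(153 / 0.06) = 2550.
Scan path per layer = 6300 / 0.23, so 27391.3 mm.
Per-layer scan time = 27391.3 / 5480 = 4.9984 s.
Layer cycle = 4.9984 + 7.89 = 12.8884 s.
Total: 2550 × 12.8884 s = 32865.42 s → 9.13 hours.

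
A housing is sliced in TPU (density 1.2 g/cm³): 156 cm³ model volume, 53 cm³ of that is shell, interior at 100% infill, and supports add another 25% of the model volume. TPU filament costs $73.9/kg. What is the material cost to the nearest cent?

Interior volume = 156 − 53, so 103 cm³.
Infill volume: 1.00 × 103 → 103 cm³.
Support = 0.25 × 156 = 39 cm³.
Deposited volume = 53 + 103 + 39 = 195 cm³.
Mass = 195 × 1.2 = 234 g.
Cost = 234 g / 1000 × $73.9/kg = $17.29.

$17.29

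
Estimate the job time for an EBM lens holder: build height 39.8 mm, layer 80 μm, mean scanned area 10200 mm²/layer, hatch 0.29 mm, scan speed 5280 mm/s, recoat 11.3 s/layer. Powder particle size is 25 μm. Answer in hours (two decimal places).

Layers = ⌈39.8/0.08⌉ = 498.
Hatch length per layer = 10200 / 0.29 = 35172.4 mm.
Beam time per layer = 35172.4 / 5280 = 6.6614 s.
Time per layer = 6.6614 + 11.3 = 17.9614 s.
Total: 498 × 17.9614 s = 8944.7772 s → 2.48 hours.

2.48 hours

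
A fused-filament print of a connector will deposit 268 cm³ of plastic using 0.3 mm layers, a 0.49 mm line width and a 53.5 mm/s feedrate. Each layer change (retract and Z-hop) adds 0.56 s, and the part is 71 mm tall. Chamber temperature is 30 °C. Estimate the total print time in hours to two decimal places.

9.50 hours

Bead cross-section = 0.3 × 0.49 = 0.147 mm².
Toolpath length = 268 cm³ / 0.147 mm² = 268000 / 0.147 = 1823129.3 mm.
Print-move time = 1823129.3 / 53.5, so 34077.2 s.
Layers = ⌈71/0.3⌉ = 237.
Non-print overhead = 237 × 0.56, so 132.72 s.
Altogether 34077.2 + 132.72 = 34209.92 s, i.e. 9.50 hours.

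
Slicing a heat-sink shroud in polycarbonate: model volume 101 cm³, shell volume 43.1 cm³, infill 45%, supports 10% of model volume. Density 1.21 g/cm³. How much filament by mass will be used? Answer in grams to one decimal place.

95.9 g

Volume inside the shell = 101 − 43.1, so 57.9 cm³.
Infill deposited = 0.45 × 57.9 = 26.055 cm³.
Support: 0.10 × 101 → 10.1 cm³.
Total printed volume = 43.1 + 26.055 + 10.1, so 79.255 cm³.
Mass = 79.255 × 1.21, so 95.89855 g.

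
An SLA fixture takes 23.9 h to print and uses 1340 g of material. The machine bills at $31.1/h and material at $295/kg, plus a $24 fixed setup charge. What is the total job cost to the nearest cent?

Machine cost = 31.1 × 23.9 = $743.29.
Feedstock cost = 295 × 1340/1000, so $395.30.
Total = 743.29 + 395.30 + 24 = $1162.59.

$1162.59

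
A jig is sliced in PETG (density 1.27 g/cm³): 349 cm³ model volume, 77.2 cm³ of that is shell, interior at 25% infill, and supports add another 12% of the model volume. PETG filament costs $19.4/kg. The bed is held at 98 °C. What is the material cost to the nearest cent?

$4.61

Volume inside the shell = 349 − 77.2, so 271.8 cm³.
Deposited infill = 0.25 × 271.8, so 67.95 cm³.
Support = 0.12 × 349 = 41.88 cm³.
Deposited volume = 77.2 + 67.95 + 41.88, so 187.03 cm³.
Mass = 187.03 × 1.27 = 237.5281 g.
Cost = 237.5281 g / 1000 × $19.4/kg = $4.61.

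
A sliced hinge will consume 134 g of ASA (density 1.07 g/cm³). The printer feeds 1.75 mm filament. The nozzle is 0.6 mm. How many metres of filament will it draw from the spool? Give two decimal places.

Extruded volume: 134/1.07 = 125.2336 cm³ (125233.6 mm³).
Cross-section of 1.75 mm filament: π·(1.75/2)² = 2.4053 mm².
Length = 125233.6 / 2.4053 = 52065.69 mm = 52.07 m.

52.07 m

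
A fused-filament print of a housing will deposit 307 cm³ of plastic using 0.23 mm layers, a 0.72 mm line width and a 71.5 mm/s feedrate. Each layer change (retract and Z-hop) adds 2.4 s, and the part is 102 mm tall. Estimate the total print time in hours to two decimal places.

7.50 hours

Line area = 0.23 × 0.72 = 0.1656 mm².
Toolpath length = 307 cm³ / 0.1656 mm² = 307000 / 0.1656 = 1853864.7 mm.
Time extruding: 1853864.7 / 71.5 → 25928.2 s.
Layer count = ceil(102 / 0.23) = 444.
Z-hop total = 444 × 2.4 = 1065.6 s.
Altogether 25928.2 + 1065.6 = 26993.8 s, i.e. 7.50 hours.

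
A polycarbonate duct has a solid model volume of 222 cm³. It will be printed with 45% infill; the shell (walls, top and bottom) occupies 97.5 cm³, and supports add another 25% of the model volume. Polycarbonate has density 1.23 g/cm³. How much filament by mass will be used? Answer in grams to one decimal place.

257.1 g

Volume inside the shell = 222 − 97.5 = 124.5 cm³.
Infill volume = 0.45 × 124.5, so 56.025 cm³.
Support = 0.25 × 222, so 55.5 cm³.
Deposited volume = 97.5 + 56.025 + 55.5 = 209.025 cm³.
Mass: 209.025 × 1.23 → 257.10075 g.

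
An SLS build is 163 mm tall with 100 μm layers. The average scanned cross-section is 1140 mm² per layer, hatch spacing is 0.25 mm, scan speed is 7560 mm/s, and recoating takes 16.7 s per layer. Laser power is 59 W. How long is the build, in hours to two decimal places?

Layers = ⌈163/0.1⌉ = 1630.
Per-layer scan distance: 1140 / 0.25 → 4560 mm.
Per-layer scan time = 4560 / 7560 = 0.6032 s.
Per-layer time = 0.6032 + 16.7 = 17.3032 s.
Build time = 1630 × 17.3032 = 28204.216 s = 7.83 hours.

7.83 hours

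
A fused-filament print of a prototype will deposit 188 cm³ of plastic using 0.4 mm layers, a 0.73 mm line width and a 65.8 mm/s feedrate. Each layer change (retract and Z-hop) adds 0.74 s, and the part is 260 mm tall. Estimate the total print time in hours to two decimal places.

2.85 hours

Bead cross-section = 0.4 × 0.73 = 0.292 mm².
Total extruded path = 188000/0.292 = 643835.6 mm.
Print-move time = 643835.6 / 65.8, so 9784.7 s.
Number of layers: 260 / 0.4 → 650 (rounded up).
Z-hop total = 650 × 0.74 = 481 s.
Total = 9784.7 + 481 = 10265.7 s = 2.85 hours.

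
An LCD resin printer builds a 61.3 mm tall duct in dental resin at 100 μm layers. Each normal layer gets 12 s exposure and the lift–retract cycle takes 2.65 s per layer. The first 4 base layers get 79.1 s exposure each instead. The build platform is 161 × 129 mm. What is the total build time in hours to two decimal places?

Layer count = ceil(61.3 / 0.1) = 613.
Base layers = 4 × (79.1 + 2.65) = 327 s.
Regular layers: 609 × (12 + 2.65) → 8921.85 s.
Sum: 327 + 8921.85 = 9248.85 s → 2.57 hours.

2.57 hours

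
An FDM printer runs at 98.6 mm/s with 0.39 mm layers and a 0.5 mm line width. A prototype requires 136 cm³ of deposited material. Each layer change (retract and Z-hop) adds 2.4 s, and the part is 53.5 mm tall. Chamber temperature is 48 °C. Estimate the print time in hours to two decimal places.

Bead cross-section = 0.39 × 0.5, so 0.195 mm².
Path length: 136000 mm³ / 0.195 mm² → 697435.9 mm.
Print-move time = 697435.9 / 98.6, so 7073.4 s.
Layers = ⌈53.5/0.39⌉ = 138.
Z-hop total = 138 × 2.4, so 331.2 s.
Total = 7073.4 + 331.2 = 7404.6 s = 2.06 hours.

2.06 hours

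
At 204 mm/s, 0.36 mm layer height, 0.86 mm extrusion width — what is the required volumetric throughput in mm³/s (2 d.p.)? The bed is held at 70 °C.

63.16

Extrusion cross-section = 0.36 × 0.86 = 0.3096 mm².
Volumetric flow = 204 × 0.3096 = 63.16 mm³/s.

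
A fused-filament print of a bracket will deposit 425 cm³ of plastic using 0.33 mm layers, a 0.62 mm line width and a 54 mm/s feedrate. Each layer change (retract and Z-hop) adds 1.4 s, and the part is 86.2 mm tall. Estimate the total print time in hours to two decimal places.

10.79 hours

Line area: 0.33 × 0.62 → 0.2046 mm².
Path length: 425000 mm³ / 0.2046 mm² → 2077223.9 mm.
Time extruding = 2077223.9 / 54, so 38467.1 s.
Number of layers: 86.2 / 0.33 → 262 (rounded up).
Layer-change overhead = 262 × 1.4, so 366.8 s.
Total = 38467.1 + 366.8 = 38833.9 s = 10.79 hours.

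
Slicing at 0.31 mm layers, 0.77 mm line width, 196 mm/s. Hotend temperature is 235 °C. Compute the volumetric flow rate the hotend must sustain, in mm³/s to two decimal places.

A = 0.31 × 0.77, so 0.2387 mm².
Q = v·A = 196 × 0.2387 = 46.79 mm³/s.

46.79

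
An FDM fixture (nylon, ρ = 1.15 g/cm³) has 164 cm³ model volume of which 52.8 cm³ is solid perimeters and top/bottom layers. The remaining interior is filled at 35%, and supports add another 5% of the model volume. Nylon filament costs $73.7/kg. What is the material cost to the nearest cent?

$8.47

Infill region: 164 − 52.8 → 111.2 cm³.
Deposited infill: 0.35 × 111.2 → 38.92 cm³.
Support: 0.05 × 164 → 8.2 cm³.
Deposited volume = 52.8 + 38.92 + 8.2 = 99.92 cm³.
Mass: 99.92 × 1.15 → 114.908 g.
At $73.7/kg: 114.908/1000 × 73.7 = $8.47.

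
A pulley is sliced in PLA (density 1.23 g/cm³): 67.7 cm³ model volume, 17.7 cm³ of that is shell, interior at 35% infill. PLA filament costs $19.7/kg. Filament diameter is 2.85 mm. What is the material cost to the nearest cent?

Interior volume: 67.7 − 17.7 → 50 cm³.
Infill volume: 0.35 × 50 → 17.5 cm³.
Total extruded = 17.7 + 17.5, so 35.2 cm³.
Mass: 35.2 × 1.23 → 43.296 g.
Cost = 43.296 g / 1000 × $19.7/kg = $0.85.

$0.85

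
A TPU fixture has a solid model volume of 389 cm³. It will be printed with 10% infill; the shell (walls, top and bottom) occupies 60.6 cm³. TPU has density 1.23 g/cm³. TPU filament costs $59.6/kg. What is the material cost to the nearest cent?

Infill region: 389 − 60.6 → 328.4 cm³.
Infill deposited: 0.10 × 328.4 → 32.84 cm³.
Total printed volume: 60.6 + 32.84 → 93.44 cm³.
Mass: 93.44 × 1.23 → 114.9312 g.
At $59.6/kg: 114.9312/1000 × 59.6 = $6.85.

$6.85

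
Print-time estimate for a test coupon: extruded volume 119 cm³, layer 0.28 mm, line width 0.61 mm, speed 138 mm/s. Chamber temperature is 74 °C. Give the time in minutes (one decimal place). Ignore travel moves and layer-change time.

84.1 minutes

Bead cross-section = 0.28 × 0.61, so 0.1708 mm².
Path length: 119000 mm³ / 0.1708 mm² → 696721.3 mm.
Time extruding = 696721.3 / 138 = 5048.7 s.
Converting: 5048.7 s = 84.1 minutes.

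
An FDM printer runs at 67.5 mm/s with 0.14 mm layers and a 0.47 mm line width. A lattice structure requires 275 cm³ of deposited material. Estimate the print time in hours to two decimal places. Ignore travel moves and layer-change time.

17.20 hours

Extrusion cross-section: 0.14 × 0.47 → 0.0658 mm².
Path length: 275000 mm³ / 0.0658 mm² → 4179331.3 mm.
Print-move time: 4179331.3 / 67.5 → 61916 s.
In the requested units: 61916 s = 17.20 hours.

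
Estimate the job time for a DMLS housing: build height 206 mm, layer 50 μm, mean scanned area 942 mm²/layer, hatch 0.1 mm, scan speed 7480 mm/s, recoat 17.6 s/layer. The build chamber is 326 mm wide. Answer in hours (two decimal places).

Layer count = ceil(206 / 0.05) = 4120.
Hatch length per layer: 942 / 0.1 → 9420 mm.
Per-layer scan time = 9420 / 7480, so 1.2594 s.
Time per layer = 1.2594 + 17.6 = 18.8594 s.
Build time = 4120 × 18.8594 = 77700.728 s = 21.58 hours.

21.58 hours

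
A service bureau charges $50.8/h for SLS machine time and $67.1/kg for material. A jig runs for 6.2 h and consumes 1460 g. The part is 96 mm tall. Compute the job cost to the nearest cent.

Time charge: 50.8 × 6.2 → $314.96.
Material charge = 67.1 × 1460/1000, so $97.966.
Total = 314.96 + 97.966 = 412.926 ≈ $412.93.

$412.93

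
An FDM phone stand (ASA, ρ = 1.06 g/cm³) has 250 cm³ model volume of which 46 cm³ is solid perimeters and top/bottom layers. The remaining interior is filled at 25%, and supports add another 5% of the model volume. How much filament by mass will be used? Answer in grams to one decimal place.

116.1 g

Interior volume: 250 − 46 → 204 cm³.
Infill volume: 0.25 × 204 → 51 cm³.
Support = 0.05 × 250, so 12.5 cm³.
Total extruded = 46 + 51 + 12.5 = 109.5 cm³.
Mass: 109.5 × 1.06 → 116.07 g.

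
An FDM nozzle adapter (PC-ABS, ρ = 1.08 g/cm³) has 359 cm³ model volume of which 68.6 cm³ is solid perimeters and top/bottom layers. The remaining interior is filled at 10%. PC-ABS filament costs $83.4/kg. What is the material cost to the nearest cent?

$8.79

Interior volume = 359 − 68.6 = 290.4 cm³.
Infill deposited: 0.10 × 290.4 → 29.04 cm³.
Total extruded = 68.6 + 29.04, so 97.64 cm³.
Mass: 97.64 × 1.08 → 105.4512 g.
Cost = 105.4512 g / 1000 × $83.4/kg = $8.79.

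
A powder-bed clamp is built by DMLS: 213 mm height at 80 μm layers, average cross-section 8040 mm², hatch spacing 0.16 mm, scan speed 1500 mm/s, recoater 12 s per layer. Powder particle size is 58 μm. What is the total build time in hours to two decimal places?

33.66 hours

Layer count = ceil(213 / 0.08) = 2663.
Per-layer scan distance = 8040 / 0.16, so 50250 mm.
Laser time per layer: 50250 / 1500 → 33.5 s.
Time per layer = 33.5 + 12 = 45.5 s.
Build time = 2663 × 45.5 = 121166.5 s = 33.66 hours.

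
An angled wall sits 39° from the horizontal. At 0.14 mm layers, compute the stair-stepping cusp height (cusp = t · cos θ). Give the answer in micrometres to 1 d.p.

cos(39°) = 0.7771, so cusp = 0.14 × 0.7771 = 0.108794 mm → 108.8 μm.

108.8 μm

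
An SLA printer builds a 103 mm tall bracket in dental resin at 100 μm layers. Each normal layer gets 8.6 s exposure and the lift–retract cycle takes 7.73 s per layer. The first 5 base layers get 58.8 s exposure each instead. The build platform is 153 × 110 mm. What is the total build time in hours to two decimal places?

4.74 hours

Layers = ⌈103/0.1⌉ = 1030.
Bottom layers = 5 × (58.8 + 7.73) = 332.65 s.
Remaining layers = 1025 × (8.6 + 7.73), so 16738.25 s.
Sum: 332.65 + 16738.25 = 17070.9 s → 4.74 hours.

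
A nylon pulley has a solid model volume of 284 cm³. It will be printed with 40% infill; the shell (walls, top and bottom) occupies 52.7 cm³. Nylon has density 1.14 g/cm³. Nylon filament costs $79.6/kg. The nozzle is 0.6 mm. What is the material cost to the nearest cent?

$13.18

Volume inside the shell = 284 − 52.7, so 231.3 cm³.
Deposited infill = 0.40 × 231.3, so 92.52 cm³.
Deposited volume = 52.7 + 92.52 = 145.22 cm³.
Mass = 145.22 × 1.14, so 165.5508 g.
At $79.6/kg: 165.5508/1000 × 79.6 = $13.18.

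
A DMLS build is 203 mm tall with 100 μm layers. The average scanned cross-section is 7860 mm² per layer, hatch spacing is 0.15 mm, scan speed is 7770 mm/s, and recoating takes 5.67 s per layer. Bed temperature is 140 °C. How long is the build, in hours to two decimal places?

7.00 hours

Layer count = ceil(203 / 0.1) = 2030.
Scan path per layer = 7860 / 0.15 = 52400 mm.
Per-layer scan time = 52400 / 7770 = 6.7439 s.
Layer cycle = 6.7439 + 5.67, so 12.4139 s.
2030 layers × 12.4139 s/layer = 25200.217 s, i.e. 7.00 hours.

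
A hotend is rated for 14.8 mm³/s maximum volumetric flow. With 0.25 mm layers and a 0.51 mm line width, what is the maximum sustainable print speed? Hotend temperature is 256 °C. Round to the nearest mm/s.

Bead cross-section = 0.25 × 0.51, so 0.1275 mm².
Max speed = 14.8 / 0.1275 = 116.08 ≈ 116 mm/s.

116 mm/s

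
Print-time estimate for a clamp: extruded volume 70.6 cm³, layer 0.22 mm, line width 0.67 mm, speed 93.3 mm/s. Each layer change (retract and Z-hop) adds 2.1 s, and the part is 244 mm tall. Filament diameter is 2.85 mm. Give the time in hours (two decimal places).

Bead cross-section: 0.22 × 0.67 → 0.1474 mm².
Path length: 70600 mm³ / 0.1474 mm² → 478968.8 mm.
Print-move time = 478968.8 / 93.3 = 5133.6 s.
Layers = ⌈244/0.22⌉ = 1110.
Layer-change overhead = 1110 × 2.1 = 2331 s.
Altogether 5133.6 + 2331 = 7464.6 s, i.e. 2.07 hours.

2.07 hours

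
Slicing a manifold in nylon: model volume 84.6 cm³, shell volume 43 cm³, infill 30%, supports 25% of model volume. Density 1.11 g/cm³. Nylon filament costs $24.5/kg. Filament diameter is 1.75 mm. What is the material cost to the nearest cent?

Infill region = 84.6 − 43, so 41.6 cm³.
Deposited infill = 0.30 × 41.6, so 12.48 cm³.
Support: 0.25 × 84.6 → 21.15 cm³.
Deposited volume = 43 + 12.48 + 21.15 = 76.63 cm³.
Mass = 76.63 × 1.11, so 85.0593 g.
At $24.5/kg: 85.0593/1000 × 24.5 = $2.08.

$2.08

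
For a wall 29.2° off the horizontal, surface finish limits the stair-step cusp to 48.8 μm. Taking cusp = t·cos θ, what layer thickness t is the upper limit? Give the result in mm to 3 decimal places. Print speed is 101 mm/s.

Layer height = cusp / cos(29.2°) = 0.0488 / 0.8729 = 0.056 mm.

0.056 mm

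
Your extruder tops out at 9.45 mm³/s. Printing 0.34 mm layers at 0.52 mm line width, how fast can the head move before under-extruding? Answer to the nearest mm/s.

A = 0.34 × 0.52, so 0.1768 mm².
v_max = Q/A = 9.45/0.1768 = 53.45 mm/s → 53 mm/s.

53 mm/s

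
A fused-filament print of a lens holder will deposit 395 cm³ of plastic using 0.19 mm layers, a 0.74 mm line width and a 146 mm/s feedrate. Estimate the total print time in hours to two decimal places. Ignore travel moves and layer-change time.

Extrusion cross-section: 0.19 × 0.74 → 0.1406 mm².
Total extruded path = 395000/0.1406 = 2809388.3 mm.
Print-move time = 2809388.3 / 146, so 19242.4 s.
Converting: 19242.4 s = 5.35 hours.

5.35 hours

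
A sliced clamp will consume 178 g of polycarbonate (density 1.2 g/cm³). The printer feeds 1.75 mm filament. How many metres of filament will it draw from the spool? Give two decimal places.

61.67 m

Volume = 178 g / 1.2 g·cm⁻³ = 148.3333 cm³ = 148333.3 mm³.
A = π r² = π × 0.875² = 2.4053 mm².
L = V/A = 148333.3/2.4053 = 61669.36 mm → 61.67 m.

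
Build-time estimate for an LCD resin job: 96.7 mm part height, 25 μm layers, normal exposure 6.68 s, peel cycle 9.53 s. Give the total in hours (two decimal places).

Layer count = ceil(96.7 / 0.025) = 3868.
Cycle time = 6.68 + 9.53 = 16.21 s.
Total = 3868 × 16.21 = 62700.28 s = 17.42 hours.

17.42 hours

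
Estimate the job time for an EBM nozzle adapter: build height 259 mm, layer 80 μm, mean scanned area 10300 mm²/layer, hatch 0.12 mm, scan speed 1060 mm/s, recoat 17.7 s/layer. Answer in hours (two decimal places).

88.75 hours

Layers = ⌈259/0.08⌉ = 3238.
Per-layer scan distance = 10300 / 0.12, so 85833.3 mm.
Beam time per layer: 85833.3 / 1060 → 80.9748 s.
Time per layer: 80.9748 + 17.7 → 98.6748 s.
3238 layers × 98.6748 s/layer = 319509.0024 s, i.e. 88.75 hours.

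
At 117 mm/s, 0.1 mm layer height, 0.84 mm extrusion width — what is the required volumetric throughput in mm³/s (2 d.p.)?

Extrusion cross-section = 0.1 × 0.84 = 0.084 mm².
Q = v·A = 117 × 0.084 = 9.83 mm³/s.

9.83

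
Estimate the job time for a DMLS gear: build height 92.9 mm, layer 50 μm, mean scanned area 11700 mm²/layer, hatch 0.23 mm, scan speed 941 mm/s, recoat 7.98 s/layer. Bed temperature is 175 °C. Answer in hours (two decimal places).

32.02 hours

Layer count = ceil(92.9 / 0.05) = 1858.
Scan path per layer = 11700 / 0.23, so 50869.6 mm.
Scan time per layer: 50869.6 / 941 → 54.0591 s.
Time per layer: 54.0591 + 7.98 → 62.0391 s.
Total: 1858 × 62.0391 s = 115268.6478 s → 32.02 hours.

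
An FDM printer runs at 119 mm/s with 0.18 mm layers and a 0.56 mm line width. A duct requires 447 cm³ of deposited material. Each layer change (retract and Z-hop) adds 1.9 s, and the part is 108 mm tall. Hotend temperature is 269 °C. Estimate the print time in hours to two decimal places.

10.67 hours

Bead cross-section = 0.18 × 0.56, so 0.1008 mm².
Total extruded path = 447000/0.1008 = 4434523.8 mm.
Print-move time = 4434523.8 / 119 = 37264.9 s.
Number of layers: 108 / 0.18 → 600 (rounded up).
Non-print overhead = 600 × 1.9, so 1140 s.
Altogether 37264.9 + 1140 = 38404.9 s, i.e. 10.67 hours.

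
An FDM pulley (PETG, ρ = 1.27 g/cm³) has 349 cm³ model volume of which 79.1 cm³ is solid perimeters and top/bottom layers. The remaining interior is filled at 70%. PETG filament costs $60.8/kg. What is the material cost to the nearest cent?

$20.70

Interior volume = 349 − 79.1 = 269.9 cm³.
Infill volume = 0.70 × 269.9 = 188.93 cm³.
Deposited volume = 79.1 + 188.93 = 268.03 cm³.
Mass: 268.03 × 1.27 → 340.3981 g.
Cost = 340.3981 g / 1000 × $60.8/kg = $20.70.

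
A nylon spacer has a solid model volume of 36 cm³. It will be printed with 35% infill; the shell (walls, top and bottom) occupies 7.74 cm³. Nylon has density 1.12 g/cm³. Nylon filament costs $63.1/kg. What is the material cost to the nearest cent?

$1.25

Interior volume = 36 − 7.74, so 28.26 cm³.
Infill deposited: 0.35 × 28.26 → 9.891 cm³.
Deposited volume = 7.74 + 9.891 = 17.631 cm³.
Mass = 17.631 × 1.12, so 19.74672 g.
At $63.1/kg: 19.74672/1000 × 63.1 = $1.25.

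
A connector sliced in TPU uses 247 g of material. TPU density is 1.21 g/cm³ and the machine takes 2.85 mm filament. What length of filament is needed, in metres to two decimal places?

32.00 m

Extruded volume: 247/1.21 = 204.1322 cm³ (204132.2 mm³).
Filament cross-section = π × (2.85/2)² = 6.3794 mm².
L = V/A = 204132.2/6.3794 = 31998.65 mm → 32.00 m.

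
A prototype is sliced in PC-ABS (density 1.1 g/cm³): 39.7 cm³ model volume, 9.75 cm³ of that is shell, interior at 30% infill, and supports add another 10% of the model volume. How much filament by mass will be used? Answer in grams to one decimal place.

Infill region = 39.7 − 9.75 = 29.95 cm³.
Infill deposited = 0.30 × 29.95 = 8.985 cm³.
Support = 0.10 × 39.7 = 3.97 cm³.
Deposited volume: 9.75 + 8.985 + 3.97 → 22.705 cm³.
Mass: 22.705 × 1.1 → 24.9755 g.

25.0 g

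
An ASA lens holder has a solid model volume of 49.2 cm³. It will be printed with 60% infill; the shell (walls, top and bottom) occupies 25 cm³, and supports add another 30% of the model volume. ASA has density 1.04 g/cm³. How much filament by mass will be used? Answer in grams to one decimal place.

56.5 g

Volume inside the shell = 49.2 − 25 = 24.2 cm³.
Infill volume = 0.60 × 24.2 = 14.52 cm³.
Support: 0.30 × 49.2 → 14.76 cm³.
Deposited volume = 25 + 14.52 + 14.76 = 54.28 cm³.
Mass = 54.28 × 1.04, so 56.4512 g.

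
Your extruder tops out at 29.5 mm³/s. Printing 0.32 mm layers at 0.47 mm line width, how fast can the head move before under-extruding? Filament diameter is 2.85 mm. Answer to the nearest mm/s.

196 mm/s

A = 0.32 × 0.47, so 0.1504 mm².
Max speed = 29.5 / 0.1504 = 196.14 ≈ 196 mm/s.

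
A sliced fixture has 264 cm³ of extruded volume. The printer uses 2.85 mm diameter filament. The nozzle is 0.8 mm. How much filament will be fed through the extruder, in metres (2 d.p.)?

41.38 m

Cross-section of 2.85 mm filament: π·(2.85/2)² = 6.3794 mm².
Length = 264 cm³ / 6.3794 mm² = 264000 / 6.3794 = 41383.2 mm = 41.38 m.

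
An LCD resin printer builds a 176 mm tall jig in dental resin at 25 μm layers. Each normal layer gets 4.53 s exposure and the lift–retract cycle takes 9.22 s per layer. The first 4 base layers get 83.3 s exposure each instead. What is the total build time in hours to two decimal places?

26.98 hours

Layer count = ceil(176 / 0.025) = 7040.
Burn-in layers: 4 × (83.3 + 9.22) → 370.08 s.
Remaining layers: 7036 × (4.53 + 9.22) → 96745 s.
Sum: 370.08 + 96745 = 97115.08 s → 26.98 hours.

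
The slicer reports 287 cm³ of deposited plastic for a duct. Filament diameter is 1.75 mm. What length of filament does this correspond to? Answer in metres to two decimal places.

119.32 m

Cross-section of 1.75 mm filament: π·(1.75/2)² = 2.4053 mm².
Length = 287 cm³ / 2.4053 mm² = 287000 / 2.4053 = 119319.84 mm = 119.32 m.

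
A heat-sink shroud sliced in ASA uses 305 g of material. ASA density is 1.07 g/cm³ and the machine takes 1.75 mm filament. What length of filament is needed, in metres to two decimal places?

118.51 m

Extruded volume: 305/1.07 = 285.0467 cm³ (285046.7 mm³).
Filament cross-section = π × (1.75/2)² = 2.4053 mm².
Length = 285046.7 / 2.4053 = 118507.75 mm = 118.51 m.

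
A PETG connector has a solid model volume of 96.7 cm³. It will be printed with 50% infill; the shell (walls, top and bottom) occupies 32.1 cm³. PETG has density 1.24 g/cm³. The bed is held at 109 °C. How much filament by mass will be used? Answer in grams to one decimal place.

79.9 g

Volume inside the shell = 96.7 − 32.1, so 64.6 cm³.
Deposited infill = 0.50 × 64.6 = 32.3 cm³.
Total printed volume: 32.1 + 32.3 → 64.4 cm³.
Mass: 64.4 × 1.24 → 79.856 g.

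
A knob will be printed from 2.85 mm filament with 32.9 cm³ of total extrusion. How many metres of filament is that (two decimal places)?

A = π r² = π × 1.425² = 6.3794 mm².
Length = 32.9 cm³ / 6.3794 mm² = 32900 / 6.3794 = 5157.22 mm = 5.16 m.

5.16 m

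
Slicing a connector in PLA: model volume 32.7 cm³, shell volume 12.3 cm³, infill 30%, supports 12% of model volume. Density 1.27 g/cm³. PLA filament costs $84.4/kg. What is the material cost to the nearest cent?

Interior volume = 32.7 − 12.3, so 20.4 cm³.
Infill volume: 0.30 × 20.4 → 6.12 cm³.
Support: 0.12 × 32.7 → 3.924 cm³.
Total printed volume = 12.3 + 6.12 + 3.924 = 22.344 cm³.
Mass: 22.344 × 1.27 → 28.37688 g.
At $84.4/kg: 28.37688/1000 × 84.4 = $2.40.

$2.40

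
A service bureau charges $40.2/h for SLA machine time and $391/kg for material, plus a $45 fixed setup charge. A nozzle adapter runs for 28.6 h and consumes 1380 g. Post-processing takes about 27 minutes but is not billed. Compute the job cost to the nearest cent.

$1734.30

Machine-time cost: 40.2 × 28.6 → $1149.72.
Feedstock cost = 391 × 1380/1000 = $539.58.
Total = 1149.72 + 539.58 + 45 = $1734.30.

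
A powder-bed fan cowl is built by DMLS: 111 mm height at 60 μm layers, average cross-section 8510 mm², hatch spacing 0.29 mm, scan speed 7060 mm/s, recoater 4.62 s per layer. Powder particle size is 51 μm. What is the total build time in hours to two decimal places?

4.51 hours

Layer count = ceil(111 / 0.06) = 1850.
Hatch length per layer = 8510 / 0.29, so 29344.8 mm.
Per-layer scan time: 29344.8 / 7060 → 4.1565 s.
Per-layer time: 4.1565 + 4.62 → 8.7765 s.
Total: 1850 × 8.7765 s = 16236.525 s → 4.51 hours.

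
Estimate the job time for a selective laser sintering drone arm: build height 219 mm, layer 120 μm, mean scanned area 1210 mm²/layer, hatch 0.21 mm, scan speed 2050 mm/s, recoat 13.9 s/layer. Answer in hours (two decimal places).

8.47 hours

Number of layers: 219 / 0.12 → 1825 (rounded up).
Per-layer scan distance = 1210 / 0.21, so 5761.9 mm.
Scan time per layer: 5761.9 / 2050 → 2.8107 s.
Layer cycle = 2.8107 + 13.9, so 16.7107 s.
Build time = 1825 × 16.7107 = 30497.0275 s = 8.47 hours.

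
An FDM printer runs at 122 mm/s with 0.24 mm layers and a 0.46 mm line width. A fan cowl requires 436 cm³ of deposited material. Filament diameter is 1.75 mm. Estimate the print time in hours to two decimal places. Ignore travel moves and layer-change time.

Line area: 0.24 × 0.46 → 0.1104 mm².
Path length: 436000 mm³ / 0.1104 mm² → 3949275.4 mm.
Print-move time = 3949275.4 / 122, so 32371.1 s.
In the requested units: 32371.1 s = 8.99 hours.

8.99 hours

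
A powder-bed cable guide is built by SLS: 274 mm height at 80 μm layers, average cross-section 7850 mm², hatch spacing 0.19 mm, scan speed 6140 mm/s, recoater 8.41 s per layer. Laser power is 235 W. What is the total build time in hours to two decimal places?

Layers = ⌈274/0.08⌉ = 3425.
Per-layer scan distance = 7850 / 0.19 = 41315.8 mm.
Scan time per layer = 41315.8 / 6140 = 6.729 s.
Per-layer time = 6.729 + 8.41, so 15.139 s.
Build time = 3425 × 15.139 = 51851.075 s = 14.40 hours.

14.40 hours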